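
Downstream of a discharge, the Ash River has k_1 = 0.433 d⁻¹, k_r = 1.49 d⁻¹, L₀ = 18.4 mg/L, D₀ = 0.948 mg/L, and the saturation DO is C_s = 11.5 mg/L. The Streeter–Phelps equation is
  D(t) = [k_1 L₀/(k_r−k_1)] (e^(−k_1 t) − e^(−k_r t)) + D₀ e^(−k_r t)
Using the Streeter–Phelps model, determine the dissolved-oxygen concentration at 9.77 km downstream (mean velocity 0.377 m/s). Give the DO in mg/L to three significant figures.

Travel time t = x/v = 9.77 km / (0.377 m/s) = 9770 m / 0.377 m/s = 25920 s = 0.2999 d.
k_1 L₀/(k_r−k_1) = 0.433×18.4/(1.49−0.433) = 7.967/1.057 = 7.538 mg/L.
e^(−k_1 t) = e^(−0.433×0.2999) = 0.8782; e^(−k_r t) = e^(−1.49×0.2999) = 0.6396.
D = 7.538 × (0.8782 − 0.6396) + 0.948 × 0.6396 = 1.799 + 0.6063 = 2.405 mg/L.
DO = C_s − D = 11.5 − 2.405 = 9.095 mg/L.

DO ≈ 9.10 mg/L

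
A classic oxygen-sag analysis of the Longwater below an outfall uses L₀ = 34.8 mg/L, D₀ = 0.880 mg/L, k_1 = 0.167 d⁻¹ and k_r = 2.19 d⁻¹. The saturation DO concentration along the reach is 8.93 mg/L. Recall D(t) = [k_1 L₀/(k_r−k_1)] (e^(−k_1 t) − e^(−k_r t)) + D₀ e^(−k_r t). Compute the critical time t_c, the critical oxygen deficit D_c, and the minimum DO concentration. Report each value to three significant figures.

t_c ≈ 1.09 d; D_c ≈ 2.21 mg/L; min DO ≈ 6.72 mg/L

At the critical point dD/dt = 0, so k_1 L₀ e^(−k_1 t) = k_r D. Substituting D(t) from the Streeter–Phelps equation and solving for t gives
t_c = ln[(k_r/k_1)(1 − D₀(k_r−k_1)/(k_1 L₀))] / (k_r−k_1).
Here k_r−k_1 = 2.023 d⁻¹ and 1 − D₀(k_r−k_1)/(k_1 L₀) = 1 − 0.880×2.023/(0.167×34.8) = 0.6937, so
t_c = ln(13.11 × 0.6937) / 2.023 = 2.208 / 2.023 = 1.091 d.
D_c = (k_1/k_r) L₀ e^(−k_1 t_c) = (0.167/2.19) × 34.8 × e^(−0.167×1.091) = 0.07626 × 34.8 × 0.8334 = 2.212 mg/L.
Minimum DO = C_s − D_c = 8.93 − 2.212 = 6.718 mg/L.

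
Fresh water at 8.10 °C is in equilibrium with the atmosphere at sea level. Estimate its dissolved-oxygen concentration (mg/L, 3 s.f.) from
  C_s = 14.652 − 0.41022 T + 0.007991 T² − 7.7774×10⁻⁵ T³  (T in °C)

C_s ≈ 11.8 mg/L

C_s = 14.652 − 0.41022×8.10 + 0.007991×8.10² − 7.7774×10⁻⁵×8.10³ = 11.81 mg/L.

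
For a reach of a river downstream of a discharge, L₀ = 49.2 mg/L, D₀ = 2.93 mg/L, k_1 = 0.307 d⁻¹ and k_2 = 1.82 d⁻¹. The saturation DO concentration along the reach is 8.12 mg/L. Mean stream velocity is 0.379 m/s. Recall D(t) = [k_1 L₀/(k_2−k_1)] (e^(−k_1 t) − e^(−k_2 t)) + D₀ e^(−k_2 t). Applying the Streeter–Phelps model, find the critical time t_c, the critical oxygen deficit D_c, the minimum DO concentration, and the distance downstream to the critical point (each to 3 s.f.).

With k_2/k_1 = 5.928 and 1 − D₀(k_2−k_1)/(k_1 L₀) = 0.7065,
t_c = ln(5.928 × 0.7065) / (1.82 − 0.307) = ln(4.188) / 1.513 = 1.432/1.513 = 0.9467 d.
L(t_c) = L₀ e^(−k_1 t_c) = 49.2 × 0.7478 = 36.79 mg/L, and at the critical point k_2 D_c = k_1 L, so D_c = (0.307/1.82) × 36.79 = 6.206 mg/L.
Minimum DO = C_s − D_c = 8.12 − 6.206 = 1.914 mg/L.
x_c = v t_c = 0.379 m/s × 0.9467 d × 86400 s/d = 31000 m ≈ 31.0 km.

t_c ≈ 0.947 d; D_c ≈ 6.21 mg/L; min DO ≈ 1.91 mg/L; x_c ≈ 31.0 km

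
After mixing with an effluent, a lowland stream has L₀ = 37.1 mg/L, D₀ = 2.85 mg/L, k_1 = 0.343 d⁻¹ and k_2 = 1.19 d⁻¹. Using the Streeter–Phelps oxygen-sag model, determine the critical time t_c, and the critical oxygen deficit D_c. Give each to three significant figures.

t_c ≈ 1.22 d; D_c ≈ 7.04 mg/L

t_c = [1/(k_2−k_1)] ln[(k_2/k_1)(1 − D₀(k_2−k_1)/(k_1 L₀))]
= [1/(1.19−0.343)] ln[(1.19/0.343)(1 − 2.85×0.8470/(0.343×37.1))]
= (1/0.8470) ln[3.469 × 0.8103] = 1.181 × ln(2.811) = 1.181 × 1.034 = 1.220 d.
L(t_c) = L₀ e^(−k_1 t_c) = 37.1 × 0.6580 = 24.41 mg/L, and at the critical point k_2 D_c = k_1 L, so D_c = (0.343/1.19) × 24.41 = 7.036 mg/L.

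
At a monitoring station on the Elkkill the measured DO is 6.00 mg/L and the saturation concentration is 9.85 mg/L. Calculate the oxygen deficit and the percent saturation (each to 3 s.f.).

D = C_s − C = 9.85 − 6.00 = 3.85 mg/L.
% saturation = 6.00/9.85 × 100 = 60.9 %.

D ≈ 3.85 mg/L; 60.9 % saturation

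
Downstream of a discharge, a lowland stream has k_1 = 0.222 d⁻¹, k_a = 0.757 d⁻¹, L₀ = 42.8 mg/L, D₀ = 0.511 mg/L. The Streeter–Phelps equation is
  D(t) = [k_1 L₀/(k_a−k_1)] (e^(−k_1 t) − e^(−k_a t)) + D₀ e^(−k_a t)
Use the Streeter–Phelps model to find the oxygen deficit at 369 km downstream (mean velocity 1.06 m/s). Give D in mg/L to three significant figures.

D ≈ 6.44 mg/L

Travel time t = x/v = 369 km / (1.06 m/s) = 369000 m / 1.06 m/s = 348100 s = 4.029 d.
k_1 L₀/(k_a−k_1) = 0.222×42.8/(0.757−0.222) = 9.502/0.5350 = 17.76 mg/L.
e^(−k_1 t) = e^(−0.222×4.029) = 0.4088; e^(−k_a t) = e^(−0.757×4.029) = 0.04736.
D = 17.76 × (0.4088 − 0.04736) + 0.511 × 0.04736 = 6.420 + 0.02420 = 6.444 mg/L.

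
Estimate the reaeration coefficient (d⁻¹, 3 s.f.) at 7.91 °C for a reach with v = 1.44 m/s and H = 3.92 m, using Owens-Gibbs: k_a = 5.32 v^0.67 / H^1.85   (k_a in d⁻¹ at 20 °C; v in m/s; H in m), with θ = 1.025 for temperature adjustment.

k_a ≈ 0.403 d⁻¹

k_a(20) = 5.32 × 1.44^0.67 / 3.92^1.85 = 5.32 × 1.277 / 12.52 = 0.5425 d⁻¹.
k_a(7.91) = 0.5425 × 1.025^(7.91−20) = 0.5425 × 0.7419 = 0.4025 d⁻¹.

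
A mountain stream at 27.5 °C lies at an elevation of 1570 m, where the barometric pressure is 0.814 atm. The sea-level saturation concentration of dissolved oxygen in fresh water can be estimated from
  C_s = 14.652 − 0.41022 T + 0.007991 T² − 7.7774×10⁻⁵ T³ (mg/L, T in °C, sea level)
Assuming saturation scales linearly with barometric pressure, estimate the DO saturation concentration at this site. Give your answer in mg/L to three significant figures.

At sea level: C_s = 14.652 − 0.41022×27.5 + 0.007991×27.5² − 7.7774×10⁻⁵×27.5³ = 7.797 mg/L.
Pressure correction: C_s' = 7.797 × 0.814 = 6.347 mg/L.

C_s ≈ 6.35 mg/L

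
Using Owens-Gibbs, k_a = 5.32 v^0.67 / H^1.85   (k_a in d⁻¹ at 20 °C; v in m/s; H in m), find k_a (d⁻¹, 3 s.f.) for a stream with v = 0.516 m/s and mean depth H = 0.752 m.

k_a ≈ 5.79 d⁻¹

k_a = 5.32 × 0.516^0.67 / 0.752^1.85 = 5.32 × 0.6419 / 0.5902 = 5.786 d⁻¹.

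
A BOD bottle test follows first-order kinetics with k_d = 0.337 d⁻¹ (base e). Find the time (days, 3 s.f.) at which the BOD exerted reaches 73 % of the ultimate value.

y/L₀ = 1 − e^(−k_d t) = 0.73 ⇒ e^(−k_d t) = 0.270
t = −ln(0.270) / 0.337 = 1.309 / 0.337 = 3.885 d.

t ≈ 3.89 d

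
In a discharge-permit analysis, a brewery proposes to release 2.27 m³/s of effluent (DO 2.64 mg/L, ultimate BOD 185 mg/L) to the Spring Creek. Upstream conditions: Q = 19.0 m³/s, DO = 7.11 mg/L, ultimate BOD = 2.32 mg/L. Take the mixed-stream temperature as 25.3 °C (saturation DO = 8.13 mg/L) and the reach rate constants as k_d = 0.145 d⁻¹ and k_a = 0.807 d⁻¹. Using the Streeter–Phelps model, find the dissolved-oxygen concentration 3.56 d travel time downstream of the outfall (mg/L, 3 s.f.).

Mixed DO = (19.0×7.11 + 2.27×2.64)/(19.0+2.27) = 141.1/21.27 = 6.633 mg/L.
Mixed L₀ = (19.0×2.32 + 2.27×185)/(21.27) = 464.0/21.27 = 21.82 mg/L.
Initial deficit D₀ = C_s − DO₀ = 8.13 − 6.633 = 1.497 mg/L.
D(3.56) = [0.145×21.82/(0.807−0.145)](e^(−0.145×3.56) − e^(−0.807×3.56)) + 1.497 e^(−0.807×3.56)
= 4.778 × (0.5968 − 0.05653) + 1.497 × 0.05653 = 2.666 mg/L.
DO = 8.13 − 2.666 = 5.464 mg/L.

DO ≈ 5.46 mg/L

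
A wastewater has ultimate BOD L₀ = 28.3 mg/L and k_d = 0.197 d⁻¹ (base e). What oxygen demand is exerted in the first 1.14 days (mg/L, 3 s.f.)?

y_t = L₀(1 − e^(−k_d t)) = 28.3 × (1 − e^(−0.197×1.14))
= 28.3 × (1 − 0.7989) = 28.3 × 0.2011 = 5.692 mg/L.

y ≈ 5.69 mg/L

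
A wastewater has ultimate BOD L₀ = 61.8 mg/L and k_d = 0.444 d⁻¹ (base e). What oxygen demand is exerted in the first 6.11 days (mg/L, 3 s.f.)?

y_t = L₀(1 − e^(−k_d t)) = 61.8 × (1 − e^(−0.444×6.11))
= 61.8 × (1 − 0.06635) = 61.8 × 0.9337 = 57.70 mg/L.

y ≈ 57.7 mg/L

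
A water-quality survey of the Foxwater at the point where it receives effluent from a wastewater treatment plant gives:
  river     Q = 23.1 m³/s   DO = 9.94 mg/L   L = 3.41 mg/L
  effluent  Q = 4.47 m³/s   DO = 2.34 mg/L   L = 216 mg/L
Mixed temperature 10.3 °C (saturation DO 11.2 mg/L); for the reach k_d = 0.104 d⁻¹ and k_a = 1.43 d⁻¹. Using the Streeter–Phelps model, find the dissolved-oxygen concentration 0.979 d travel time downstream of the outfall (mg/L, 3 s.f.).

DO ≈ 8.63 mg/L

Mixed DO = (23.1×9.94 + 4.47×2.34)/(23.1+4.47) = 240.1/27.57 = 8.708 mg/L.
Mixed L₀ = (23.1×3.41 + 4.47×216)/(27.57) = 1044/27.57 = 37.88 mg/L.
Initial deficit D₀ = C_s − DO₀ = 11.2 − 8.708 = 2.492 mg/L.
D(0.979) = [0.104×37.88/(1.43−0.104)](e^(−0.104×0.979) − e^(−1.43×0.979)) + 2.492 e^(−1.43×0.979)
= 2.971 × (0.9032 − 0.2466) + 2.492 × 0.2466 = 2.565 mg/L.
DO = 11.2 − 2.565 = 8.635 mg/L.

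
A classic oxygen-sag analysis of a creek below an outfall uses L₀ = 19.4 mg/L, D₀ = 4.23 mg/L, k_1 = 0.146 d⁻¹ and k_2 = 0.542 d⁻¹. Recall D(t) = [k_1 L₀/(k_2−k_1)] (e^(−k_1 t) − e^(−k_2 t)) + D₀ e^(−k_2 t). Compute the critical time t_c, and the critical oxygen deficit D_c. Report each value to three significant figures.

With k_2/k_1 = 3.712 and 1 − D₀(k_2−k_1)/(k_1 L₀) = 0.4086,
t_c = ln(3.712 × 0.4086) / (0.542 − 0.146) = ln(1.517) / 0.3960 = 0.4166/0.3960 = 1.052 d.
D_c = (k_1/k_2) L₀ e^(−k_1 t_c) = (0.146/0.542) × 19.4 × e^(−0.146×1.052) = 0.2694 × 19.4 × 0.8576 = 4.482 mg/L.

t_c ≈ 1.05 d; D_c ≈ 4.48 mg/L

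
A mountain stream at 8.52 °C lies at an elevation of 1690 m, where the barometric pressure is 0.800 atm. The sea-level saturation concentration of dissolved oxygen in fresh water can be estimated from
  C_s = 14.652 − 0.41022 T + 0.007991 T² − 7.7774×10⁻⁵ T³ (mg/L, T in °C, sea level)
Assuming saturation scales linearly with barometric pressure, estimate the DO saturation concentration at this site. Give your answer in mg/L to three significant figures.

At sea level: C_s = 14.652 − 0.41022×8.52 + 0.007991×8.52² − 7.7774×10⁻⁵×8.52³ = 11.69 mg/L.
Pressure correction: C_s' = 11.69 × 0.800 = 9.351 mg/L.

C_s ≈ 9.35 mg/L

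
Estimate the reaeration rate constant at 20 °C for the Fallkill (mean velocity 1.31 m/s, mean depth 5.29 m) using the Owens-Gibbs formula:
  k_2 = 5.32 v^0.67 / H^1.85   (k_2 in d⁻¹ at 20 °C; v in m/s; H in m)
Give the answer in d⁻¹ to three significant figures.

k_2 = 5.32 × 1.31^0.67 / 5.29^1.85 = 5.32 × 1.198 / 21.80 = 0.2925 d⁻¹.

k_2 ≈ 0.292 d⁻¹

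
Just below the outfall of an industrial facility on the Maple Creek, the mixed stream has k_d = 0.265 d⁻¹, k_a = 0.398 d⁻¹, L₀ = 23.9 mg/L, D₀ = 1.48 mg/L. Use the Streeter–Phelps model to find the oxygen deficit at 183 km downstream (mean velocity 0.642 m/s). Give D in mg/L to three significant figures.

D ≈ 7.45 mg/L

Travel time t = x/v = 183 km / (0.642 m/s) = 183000 m / 0.642 m/s = 285000 s = 3.299 d.
k_d L₀/(k_a−k_d) = 0.265×23.9/(0.398−0.265) = 6.333/0.1330 = 47.62 mg/L.
e^(−k_d t) = e^(−0.265×3.299) = 0.4172; e^(−k_a t) = e^(−0.398×3.299) = 0.2690.
D = 47.62 × (0.4172 − 0.2690) + 1.48 × 0.2690 = 7.056 + 0.3981 = 7.454 mg/L.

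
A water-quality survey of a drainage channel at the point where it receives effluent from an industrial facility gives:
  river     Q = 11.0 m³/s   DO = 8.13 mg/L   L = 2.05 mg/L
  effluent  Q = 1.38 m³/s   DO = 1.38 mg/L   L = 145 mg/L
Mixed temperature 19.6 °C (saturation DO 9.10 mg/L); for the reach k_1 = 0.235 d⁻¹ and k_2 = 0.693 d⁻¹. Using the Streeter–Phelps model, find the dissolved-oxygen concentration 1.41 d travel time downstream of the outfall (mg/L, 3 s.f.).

DO ≈ 5.30 mg/L

Mixed DO = (11.0×8.13 + 1.38×1.38)/(11.0+1.38) = 91.33/12.38 = 7.378 mg/L.
Mixed L₀ = (11.0×2.05 + 1.38×145)/(12.38) = 222.6/12.38 = 17.98 mg/L.
Initial deficit D₀ = C_s − DO₀ = 9.10 − 7.378 = 1.722 mg/L.
D(1.41) = [0.235×17.98/(0.693−0.235)](e^(−0.235×1.41) − e^(−0.693×1.41)) + 1.722 e^(−0.693×1.41)
= 9.228 × (0.7180 − 0.3764) + 1.722 × 0.3764 = 3.800 mg/L.
DO = 9.10 − 3.800 = 5.300 mg/L.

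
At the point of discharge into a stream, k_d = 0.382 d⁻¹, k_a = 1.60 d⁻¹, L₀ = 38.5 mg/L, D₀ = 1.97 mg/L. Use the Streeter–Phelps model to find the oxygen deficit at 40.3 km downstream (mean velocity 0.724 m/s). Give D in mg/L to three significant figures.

D ≈ 5.84 mg/L

Travel time t = x/v = 40.3 km / (0.724 m/s) = 40300 m / 0.724 m/s = 55660 s = 0.6442 d.
k_d L₀/(k_a−k_d) = 0.382×38.5/(1.60−0.382) = 14.71/1.218 = 12.07 mg/L.
e^(−k_d t) = e^(−0.382×0.6442) = 0.7818; e^(−k_a t) = e^(−1.60×0.6442) = 0.3567.
D = 12.07 × (0.7818 − 0.3567) + 1.97 × 0.3567 = 5.133 + 0.7027 = 5.836 mg/L.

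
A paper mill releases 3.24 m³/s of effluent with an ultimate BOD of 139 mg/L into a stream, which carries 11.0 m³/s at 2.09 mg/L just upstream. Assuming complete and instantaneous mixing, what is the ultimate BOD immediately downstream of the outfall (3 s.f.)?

33.2 mg/L

Flow-weighted mixing: C = (Q_r C_r + Q_w C_w)/(Q_r + Q_w)
= (11.0×2.09 + 3.24×139)/(11.0 + 3.24) = 473.4/14.24 = 33.24 mg/L.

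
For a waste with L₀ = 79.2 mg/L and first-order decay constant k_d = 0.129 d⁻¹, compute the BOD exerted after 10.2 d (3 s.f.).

y ≈ 58.0 mg/L

y_t = L₀(1 − e^(−k_d t)) = 79.2 × (1 − e^(−0.129×10.2))
= 79.2 × (1 − 0.2683) = 79.2 × 0.7317 = 57.95 mg/L.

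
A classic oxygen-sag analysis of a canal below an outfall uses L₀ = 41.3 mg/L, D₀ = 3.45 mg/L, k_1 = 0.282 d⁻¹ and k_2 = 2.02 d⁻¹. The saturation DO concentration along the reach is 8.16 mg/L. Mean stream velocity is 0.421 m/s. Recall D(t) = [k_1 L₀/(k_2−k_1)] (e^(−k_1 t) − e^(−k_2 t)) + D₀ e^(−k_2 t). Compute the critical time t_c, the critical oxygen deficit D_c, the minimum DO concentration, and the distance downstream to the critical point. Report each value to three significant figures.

t_c ≈ 0.717 d; D_c ≈ 4.71 mg/L; min DO ≈ 3.45 mg/L; x_c ≈ 26.1 km

t_c = [1/(k_2−k_1)] ln[(k_2/k_1)(1 − D₀(k_2−k_1)/(k_1 L₀))]
= [1/(2.02−0.282)] ln[(2.02/0.282)(1 − 3.45×1.738/(0.282×41.3))]
= (1/1.738) ln[7.163 × 0.4852] = 0.5754 × ln(3.475) = 0.5754 × 1.246 = 0.7167 d.
D_c = (k_1/k_2) L₀ e^(−k_1 t_c) = (0.282/2.02) × 41.3 × e^(−0.282×0.7167) = 0.1396 × 41.3 × 0.8170 = 4.711 mg/L.
Minimum DO = C_s − D_c = 8.16 − 4.711 = 3.449 mg/L.
x_c = v t_c = 0.421 m/s × 0.7167 d × 86400 s/d = 26070 m ≈ 26.1 km.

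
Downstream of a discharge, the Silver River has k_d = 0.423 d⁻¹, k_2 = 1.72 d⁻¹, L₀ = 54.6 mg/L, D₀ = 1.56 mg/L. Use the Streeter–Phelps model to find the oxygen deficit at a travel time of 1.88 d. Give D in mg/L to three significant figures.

k_d L₀/(k_2−k_d) = 0.423×54.6/(1.72−0.423) = 23.10/1.297 = 17.81 mg/L.
e^(−k_d t) = e^(−0.423×1.880) = 0.4515; e^(−k_2 t) = e^(−1.72×1.880) = 0.03942.
D = 17.81 × (0.4515 − 0.03942) + 1.56 × 0.03942 = 7.338 + 0.06149 = 7.399 mg/L.

D ≈ 7.40 mg/L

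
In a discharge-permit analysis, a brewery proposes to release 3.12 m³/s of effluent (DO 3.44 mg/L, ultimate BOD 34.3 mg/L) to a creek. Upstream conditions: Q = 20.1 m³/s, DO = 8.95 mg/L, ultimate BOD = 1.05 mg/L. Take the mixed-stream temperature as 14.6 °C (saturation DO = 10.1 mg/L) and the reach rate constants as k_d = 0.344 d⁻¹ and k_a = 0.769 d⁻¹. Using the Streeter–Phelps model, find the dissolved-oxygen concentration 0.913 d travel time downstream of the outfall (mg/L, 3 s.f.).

Mixed DO = (20.1×8.95 + 3.12×3.44)/(20.1+3.12) = 190.6/23.22 = 8.210 mg/L.
Mixed L₀ = (20.1×1.05 + 3.12×34.3)/(23.22) = 128.1/23.22 = 5.518 mg/L.
Initial deficit D₀ = C_s − DO₀ = 10.1 − 8.210 = 1.890 mg/L.
D(0.913) = [0.344×5.518/(0.769−0.344)](e^(−0.344×0.913) − e^(−0.769×0.913)) + 1.890 e^(−0.769×0.913)
= 4.466 × (0.7305 − 0.4955) + 1.890 × 0.4955 = 1.986 mg/L.
DO = 10.1 − 1.986 = 8.114 mg/L.

DO ≈ 8.11 mg/L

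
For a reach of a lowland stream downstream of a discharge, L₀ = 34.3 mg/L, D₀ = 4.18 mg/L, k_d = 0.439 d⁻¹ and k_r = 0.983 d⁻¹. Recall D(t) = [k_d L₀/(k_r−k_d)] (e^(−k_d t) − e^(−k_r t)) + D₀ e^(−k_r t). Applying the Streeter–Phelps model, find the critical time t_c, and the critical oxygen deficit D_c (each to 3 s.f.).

t_c ≈ 1.18 d; D_c ≈ 9.12 mg/L

With k_r/k_d = 2.239 and 1 − D₀(k_r−k_d)/(k_d L₀) = 0.8490,
t_c = ln(2.239 × 0.8490) / (0.983 − 0.439) = ln(1.901) / 0.5440 = 0.6424/0.5440 = 1.181 d.
L(t_c) = L₀ e^(−k_d t_c) = 34.3 × 0.5955 = 20.42 mg/L, and at the critical point k_r D_c = k_d L, so D_c = (0.439/0.983) × 20.42 = 9.121 mg/L.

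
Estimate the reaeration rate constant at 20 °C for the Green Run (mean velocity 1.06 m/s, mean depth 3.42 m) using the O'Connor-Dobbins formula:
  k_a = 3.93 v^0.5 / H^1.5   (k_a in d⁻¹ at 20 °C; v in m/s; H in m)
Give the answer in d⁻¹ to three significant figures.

k_a = 3.93 × 1.06^0.5 / 3.42^1.5 = 3.93 × 1.030 / 6.325 = 0.6397 d⁻¹.

k_a ≈ 0.640 d⁻¹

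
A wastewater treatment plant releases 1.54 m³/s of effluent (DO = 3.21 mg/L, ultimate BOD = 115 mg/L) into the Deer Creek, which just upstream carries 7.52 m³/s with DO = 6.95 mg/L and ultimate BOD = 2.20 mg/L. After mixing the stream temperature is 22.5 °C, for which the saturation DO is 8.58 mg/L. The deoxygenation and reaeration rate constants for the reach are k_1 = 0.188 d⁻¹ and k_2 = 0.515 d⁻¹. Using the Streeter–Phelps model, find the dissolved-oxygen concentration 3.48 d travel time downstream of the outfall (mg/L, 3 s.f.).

Mixed DO = (7.52×6.95 + 1.54×3.21)/(7.52+1.54) = 57.21/9.060 = 6.314 mg/L.
Mixed L₀ = (7.52×2.20 + 1.54×115)/(9.060) = 193.6/9.060 = 21.37 mg/L.
Initial deficit D₀ = C_s − DO₀ = 8.58 − 6.314 = 2.266 mg/L.
D(3.48) = [0.188×21.37/(0.515−0.188)](e^(−0.188×3.48) − e^(−0.515×3.48)) + 2.266 e^(−0.515×3.48)
= 12.29 × (0.5198 − 0.1666) + 2.266 × 0.1666 = 4.718 mg/L.
DO = 8.58 − 4.718 = 3.862 mg/L.

DO ≈ 3.86 mg/L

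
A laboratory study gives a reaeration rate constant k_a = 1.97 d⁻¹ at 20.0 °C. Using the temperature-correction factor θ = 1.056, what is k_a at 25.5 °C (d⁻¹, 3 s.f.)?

k_a ≈ 2.66 d⁻¹

k_a(T₂) = k_a(T₁) · θ^(T₂−T₁) = 1.97 × 1.056^(25.5−20.0)
= 1.97 × 1.056^5.50 = 1.97 × 1.349 = 2.658 d⁻¹.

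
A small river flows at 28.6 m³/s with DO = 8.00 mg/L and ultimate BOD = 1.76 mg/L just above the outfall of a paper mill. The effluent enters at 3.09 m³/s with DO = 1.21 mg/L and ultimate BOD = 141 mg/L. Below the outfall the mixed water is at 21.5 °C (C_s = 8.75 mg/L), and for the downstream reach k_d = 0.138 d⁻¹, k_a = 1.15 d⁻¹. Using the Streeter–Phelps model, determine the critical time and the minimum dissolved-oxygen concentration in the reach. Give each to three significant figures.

Mixed DO = (28.6×8.00 + 3.09×1.21)/(28.6+3.09) = 232.5/31.69 = 7.338 mg/L.
Mixed L₀ = (28.6×1.76 + 3.09×141)/(31.69) = 486.0/31.69 = 15.34 mg/L.
Initial deficit D₀ = C_s − DO₀ = 8.75 − 7.338 = 1.412 mg/L.
t_c = (1/1.012) ln[(1.15/0.138)(1 − 1.412×1.012/(0.138×15.34))] = 0.9881 × ln(2.707) = 0.9840 d.
D_c = (0.138/1.15) × 15.34 × e^(−0.138×0.9840) = 0.1200 × 15.34 × 0.8730 = 1.607 mg/L.
Minimum DO = 8.75 − 1.607 = 7.143 mg/L.

t_c ≈ 0.984 d; minimum DO ≈ 7.14 mg/L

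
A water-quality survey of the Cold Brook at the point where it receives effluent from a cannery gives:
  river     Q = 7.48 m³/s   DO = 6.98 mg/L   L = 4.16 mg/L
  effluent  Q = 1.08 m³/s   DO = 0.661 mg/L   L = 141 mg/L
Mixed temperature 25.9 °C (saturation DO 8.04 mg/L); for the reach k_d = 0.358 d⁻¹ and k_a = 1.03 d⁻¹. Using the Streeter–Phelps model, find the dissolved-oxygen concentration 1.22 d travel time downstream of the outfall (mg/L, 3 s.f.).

Mixed DO = (7.48×6.98 + 1.08×0.661)/(7.48+1.08) = 52.92/8.560 = 6.183 mg/L.
Mixed L₀ = (7.48×4.16 + 1.08×141)/(8.560) = 183.4/8.560 = 21.42 mg/L.
Initial deficit D₀ = C_s − DO₀ = 8.04 − 6.183 = 1.857 mg/L.
D(1.22) = [0.358×21.42/(1.03−0.358)](e^(−0.358×1.22) − e^(−1.03×1.22)) + 1.857 e^(−1.03×1.22)
= 11.41 × (0.6461 − 0.2846) + 1.857 × 0.2846 = 4.655 mg/L.
DO = 8.04 − 4.655 = 3.385 mg/L.

DO ≈ 3.39 mg/L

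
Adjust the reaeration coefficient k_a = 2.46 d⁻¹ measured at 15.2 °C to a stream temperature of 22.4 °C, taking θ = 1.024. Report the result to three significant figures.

k_a(T₂) = k_a(T₁) · θ^(T₂−T₁) = 2.46 × 1.024^(22.4−15.2)
= 2.46 × 1.024^7.20 = 2.46 × 1.186 = 2.918 d⁻¹.

k_a ≈ 2.92 d⁻¹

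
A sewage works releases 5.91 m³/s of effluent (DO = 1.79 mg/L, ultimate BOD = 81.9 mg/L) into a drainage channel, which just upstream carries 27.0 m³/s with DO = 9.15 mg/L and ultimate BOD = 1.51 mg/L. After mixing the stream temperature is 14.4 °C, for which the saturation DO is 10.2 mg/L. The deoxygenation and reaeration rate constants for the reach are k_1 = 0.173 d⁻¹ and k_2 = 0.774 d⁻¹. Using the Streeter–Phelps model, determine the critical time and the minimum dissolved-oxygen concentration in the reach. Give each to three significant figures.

t_c ≈ 1.28 d; minimum DO ≈ 7.35 mg/L

Mixed DO = (27.0×9.15 + 5.91×1.79)/(27.0+5.91) = 257.6/32.91 = 7.828 mg/L.
Mixed L₀ = (27.0×1.51 + 5.91×81.9)/(32.91) = 524.8/32.91 = 15.95 mg/L.
Initial deficit D₀ = C_s − DO₀ = 10.2 − 7.828 = 2.372 mg/L.
t_c = (1/0.6010) ln[(0.774/0.173)(1 − 2.372×0.6010/(0.173×15.95))] = 1.664 × ln(2.162) = 1.283 d.
D_c = (0.173/0.774) × 15.95 × e^(−0.173×1.283) = 0.2235 × 15.95 × 0.8009 = 2.855 mg/L.
Minimum DO = 10.2 − 2.855 = 7.345 mg/L.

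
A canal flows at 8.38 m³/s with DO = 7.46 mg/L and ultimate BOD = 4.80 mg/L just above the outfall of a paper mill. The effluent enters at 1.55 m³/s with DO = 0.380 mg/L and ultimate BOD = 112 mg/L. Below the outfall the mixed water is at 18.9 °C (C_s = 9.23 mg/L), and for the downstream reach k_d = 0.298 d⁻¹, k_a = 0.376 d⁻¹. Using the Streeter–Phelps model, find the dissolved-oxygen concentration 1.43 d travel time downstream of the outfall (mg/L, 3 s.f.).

Mixed DO = (8.38×7.46 + 1.55×0.380)/(8.38+1.55) = 63.10/9.930 = 6.355 mg/L.
Mixed L₀ = (8.38×4.80 + 1.55×112)/(9.930) = 213.8/9.930 = 21.53 mg/L.
Initial deficit D₀ = C_s − DO₀ = 9.23 − 6.355 = 2.875 mg/L.
D(1.43) = [0.298×21.53/(0.376−0.298)](e^(−0.298×1.43) − e^(−0.376×1.43)) + 2.875 e^(−0.376×1.43)
= 82.27 × (0.6530 − 0.5841) + 2.875 × 0.5841 = 7.350 mg/L.
DO = 9.23 − 7.350 = 1.880 mg/L.

DO ≈ 1.88 mg/L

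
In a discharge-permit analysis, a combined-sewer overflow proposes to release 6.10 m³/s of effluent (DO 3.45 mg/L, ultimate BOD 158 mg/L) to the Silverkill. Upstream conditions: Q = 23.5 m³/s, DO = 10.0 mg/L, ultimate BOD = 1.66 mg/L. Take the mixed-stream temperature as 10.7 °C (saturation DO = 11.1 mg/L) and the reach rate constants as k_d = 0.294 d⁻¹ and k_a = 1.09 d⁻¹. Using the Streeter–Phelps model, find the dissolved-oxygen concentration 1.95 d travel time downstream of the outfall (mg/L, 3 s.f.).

DO ≈ 5.25 mg/L

Mixed DO = (23.5×10.0 + 6.10×3.45)/(23.5+6.10) = 256.0/29.60 = 8.650 mg/L.
Mixed L₀ = (23.5×1.66 + 6.10×158)/(29.60) = 1003/29.60 = 33.88 mg/L.
Initial deficit D₀ = C_s − DO₀ = 11.1 − 8.650 = 2.450 mg/L.
D(1.95) = [0.294×33.88/(1.09−0.294)](e^(−0.294×1.95) − e^(−1.09×1.95)) + 2.450 e^(−1.09×1.95)
= 12.51 × (0.5637 − 0.1194) + 2.450 × 0.1194 = 5.852 mg/L.
DO = 11.1 − 5.852 = 5.248 mg/L.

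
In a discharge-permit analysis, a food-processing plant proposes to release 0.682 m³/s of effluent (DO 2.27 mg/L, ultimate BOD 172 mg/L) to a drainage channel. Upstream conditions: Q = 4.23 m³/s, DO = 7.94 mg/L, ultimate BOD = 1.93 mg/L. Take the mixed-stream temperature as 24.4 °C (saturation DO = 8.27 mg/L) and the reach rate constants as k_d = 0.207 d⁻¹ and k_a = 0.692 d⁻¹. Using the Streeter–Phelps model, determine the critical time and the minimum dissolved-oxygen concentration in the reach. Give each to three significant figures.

Mixed DO = (4.23×7.94 + 0.682×2.27)/(4.23+0.682) = 35.13/4.912 = 7.153 mg/L.
Mixed L₀ = (4.23×1.93 + 0.682×172)/(4.912) = 125.5/4.912 = 25.54 mg/L.
Initial deficit D₀ = C_s − DO₀ = 8.27 − 7.153 = 1.117 mg/L.
t_c = (1/0.4850) ln[(0.692/0.207)(1 − 1.117×0.4850/(0.207×25.54))] = 2.062 × ln(3.000) = 2.265 d.
D_c = (0.207/0.692) × 25.54 × e^(−0.207×2.265) = 0.2991 × 25.54 × 0.6257 = 4.781 mg/L.
Minimum DO = 8.27 − 4.781 = 3.489 mg/L.

t_c ≈ 2.27 d; minimum DO ≈ 3.49 mg/L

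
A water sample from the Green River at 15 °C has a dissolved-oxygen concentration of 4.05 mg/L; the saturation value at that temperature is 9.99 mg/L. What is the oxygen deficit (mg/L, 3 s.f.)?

D = C_s − C = 9.99 − 4.05 = 5.94 mg/L.

D ≈ 5.94 mg/L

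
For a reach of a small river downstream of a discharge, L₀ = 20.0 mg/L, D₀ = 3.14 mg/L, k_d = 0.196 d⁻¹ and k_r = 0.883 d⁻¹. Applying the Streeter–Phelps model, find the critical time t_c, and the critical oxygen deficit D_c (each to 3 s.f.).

t_c ≈ 1.03 d; D_c ≈ 3.63 mg/L

At the critical point dD/dt = 0, so k_d L₀ e^(−k_d t) = k_r D. Substituting D(t) from the Streeter–Phelps equation and solving for t gives
t_c = ln[(k_r/k_d)(1 − D₀(k_r−k_d)/(k_d L₀))] / (k_r−k_d).
Here k_r−k_d = 0.6870 d⁻¹ and 1 − D₀(k_r−k_d)/(k_d L₀) = 1 − 3.14×0.6870/(0.196×20.0) = 0.4497, so
t_c = ln(4.505 × 0.4497) / 0.6870 = 0.7060 / 0.6870 = 1.028 d.
D_c = (k_d/k_r) L₀ e^(−k_d t_c) = (0.196/0.883) × 20.0 × e^(−0.196×1.028) = 0.2220 × 20.0 × 0.8176 = 3.629 mg/L.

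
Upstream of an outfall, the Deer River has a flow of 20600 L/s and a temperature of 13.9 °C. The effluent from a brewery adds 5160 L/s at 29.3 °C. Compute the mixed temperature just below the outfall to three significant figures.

Flow-weighted mixing: C = (Q_r C_r + Q_w C_w)/(Q_r + Q_w)
= (20600×13.9 + 5160×29.3)/(20600 + 5160) = 437500/25760 = 16.98 °C.

17.0 °C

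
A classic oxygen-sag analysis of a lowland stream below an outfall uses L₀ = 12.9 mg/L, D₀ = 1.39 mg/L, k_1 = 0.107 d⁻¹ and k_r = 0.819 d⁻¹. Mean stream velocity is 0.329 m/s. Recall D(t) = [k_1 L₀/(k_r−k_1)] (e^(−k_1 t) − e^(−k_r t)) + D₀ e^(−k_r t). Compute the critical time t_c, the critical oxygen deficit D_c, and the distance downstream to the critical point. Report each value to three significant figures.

With k_r/k_1 = 7.654 and 1 − D₀(k_r−k_1)/(k_1 L₀) = 0.2830,
t_c = ln(7.654 × 0.2830) / (0.819 − 0.107) = ln(2.166) / 0.7120 = 0.7729/0.7120 = 1.086 d.
D_c = (k_1/k_r) L₀ e^(−k_1 t_c) = (0.107/0.819) × 12.9 × e^(−0.107×1.086) = 0.1306 × 12.9 × 0.8903 = 1.501 mg/L.
x_c = v t_c = 0.329 m/s × 1.086 d × 86400 s/d = 30860 m ≈ 30.9 km.

t_c ≈ 1.09 d; D_c ≈ 1.50 mg/L; x_c ≈ 30.9 km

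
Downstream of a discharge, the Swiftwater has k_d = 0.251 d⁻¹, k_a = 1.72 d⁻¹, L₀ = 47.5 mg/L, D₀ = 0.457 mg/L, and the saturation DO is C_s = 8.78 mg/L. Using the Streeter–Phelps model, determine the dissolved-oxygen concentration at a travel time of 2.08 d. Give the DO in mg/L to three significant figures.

k_d L₀/(k_a−k_d) = 0.251×47.5/(1.72−0.251) = 11.92/1.469 = 8.116 mg/L.
e^(−k_d t) = e^(−0.251×2.080) = 0.5933; e^(−k_a t) = e^(−1.72×2.080) = 0.02794.
D = 8.116 × (0.5933 − 0.02794) + 0.457 × 0.02794 = 4.588 + 0.01277 = 4.601 mg/L.
DO = C_s − D = 8.78 − 4.601 = 4.179 mg/L.

DO ≈ 4.18 mg/L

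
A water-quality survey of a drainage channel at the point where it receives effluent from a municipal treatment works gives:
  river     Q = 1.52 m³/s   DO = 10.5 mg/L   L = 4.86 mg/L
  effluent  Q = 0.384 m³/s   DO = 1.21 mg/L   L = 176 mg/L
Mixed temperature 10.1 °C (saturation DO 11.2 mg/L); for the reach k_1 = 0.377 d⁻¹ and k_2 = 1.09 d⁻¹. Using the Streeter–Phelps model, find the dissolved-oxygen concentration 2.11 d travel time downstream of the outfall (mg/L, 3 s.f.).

DO ≈ 3.63 mg/L

Mixed DO = (1.52×10.5 + 0.384×1.21)/(1.52+0.384) = 16.42/1.904 = 8.626 mg/L.
Mixed L₀ = (1.52×4.86 + 0.384×176)/(1.904) = 74.97/1.904 = 39.38 mg/L.
Initial deficit D₀ = C_s − DO₀ = 11.2 − 8.626 = 2.574 mg/L.
D(2.11) = [0.377×39.38/(1.09−0.377)](e^(−0.377×2.11) − e^(−1.09×2.11)) + 2.574 e^(−1.09×2.11)
= 20.82 × (0.4514 − 0.1003) + 2.574 × 0.1003 = 7.568 mg/L.
DO = 11.2 − 7.568 = 3.632 mg/L.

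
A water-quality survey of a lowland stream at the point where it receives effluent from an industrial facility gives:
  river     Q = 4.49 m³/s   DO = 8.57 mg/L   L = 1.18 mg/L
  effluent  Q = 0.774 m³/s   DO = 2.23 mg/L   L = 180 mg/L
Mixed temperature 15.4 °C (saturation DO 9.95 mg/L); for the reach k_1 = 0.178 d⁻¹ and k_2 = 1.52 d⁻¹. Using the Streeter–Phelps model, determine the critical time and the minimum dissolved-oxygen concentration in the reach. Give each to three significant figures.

Mixed DO = (4.49×8.57 + 0.774×2.23)/(4.49+0.774) = 40.21/5.264 = 7.638 mg/L.
Mixed L₀ = (4.49×1.18 + 0.774×180)/(5.264) = 144.6/5.264 = 27.47 mg/L.
Initial deficit D₀ = C_s − DO₀ = 9.95 − 7.638 = 2.312 mg/L.
t_c = (1/1.342) ln[(1.52/0.178)(1 − 2.312×1.342/(0.178×27.47))] = 0.7452 × ln(3.121) = 0.8481 d.
D_c = (0.178/1.52) × 27.47 × e^(−0.178×0.8481) = 0.1171 × 27.47 × 0.8599 = 2.766 mg/L.
Minimum DO = 9.95 − 2.766 = 7.184 mg/L.

t_c ≈ 0.848 d; minimum DO ≈ 7.18 mg/L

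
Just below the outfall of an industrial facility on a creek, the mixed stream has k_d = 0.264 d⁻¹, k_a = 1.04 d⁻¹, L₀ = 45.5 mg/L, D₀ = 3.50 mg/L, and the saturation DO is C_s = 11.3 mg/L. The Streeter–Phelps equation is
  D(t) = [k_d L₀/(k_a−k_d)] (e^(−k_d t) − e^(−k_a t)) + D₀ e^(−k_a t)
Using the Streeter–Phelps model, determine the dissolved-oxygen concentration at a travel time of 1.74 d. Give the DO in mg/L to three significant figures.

k_d L₀/(k_a−k_d) = 0.264×45.5/(1.04−0.264) = 12.01/0.7760 = 15.48 mg/L.
e^(−k_d t) = e^(−0.264×1.740) = 0.6317; e^(−k_a t) = e^(−1.04×1.740) = 0.1637.
D = 15.48 × (0.6317 − 0.1637) + 3.50 × 0.1637 = 7.244 + 0.5730 = 7.817 mg/L.
DO = C_s − D = 11.3 − 7.817 = 3.483 mg/L.

DO ≈ 3.48 mg/L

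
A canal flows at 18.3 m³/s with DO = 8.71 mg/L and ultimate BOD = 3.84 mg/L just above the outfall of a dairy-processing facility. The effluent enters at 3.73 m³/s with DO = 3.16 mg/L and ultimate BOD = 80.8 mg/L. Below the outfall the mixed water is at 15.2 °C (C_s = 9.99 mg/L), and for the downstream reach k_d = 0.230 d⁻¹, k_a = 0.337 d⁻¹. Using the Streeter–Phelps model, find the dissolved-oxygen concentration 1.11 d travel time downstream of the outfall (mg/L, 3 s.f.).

Mixed DO = (18.3×8.71 + 3.73×3.16)/(18.3+3.73) = 171.2/22.03 = 7.770 mg/L.
Mixed L₀ = (18.3×3.84 + 3.73×80.8)/(22.03) = 371.7/22.03 = 16.87 mg/L.
Initial deficit D₀ = C_s − DO₀ = 9.99 − 7.770 = 2.220 mg/L.
D(1.11) = [0.230×16.87/(0.337−0.230)](e^(−0.230×1.11) − e^(−0.337×1.11)) + 2.220 e^(−0.337×1.11)
= 36.26 × (0.7747 − 0.6879) + 2.220 × 0.6879 = 4.673 mg/L.
DO = 9.99 − 4.673 = 5.317 mg/L.

DO ≈ 5.32 mg/L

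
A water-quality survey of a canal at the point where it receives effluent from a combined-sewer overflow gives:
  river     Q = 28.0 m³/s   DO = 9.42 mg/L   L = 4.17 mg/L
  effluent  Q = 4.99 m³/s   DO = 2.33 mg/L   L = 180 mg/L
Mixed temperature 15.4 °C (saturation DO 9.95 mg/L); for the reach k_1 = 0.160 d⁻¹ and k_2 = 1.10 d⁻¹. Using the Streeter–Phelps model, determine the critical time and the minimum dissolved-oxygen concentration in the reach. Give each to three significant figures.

t_c ≈ 1.66 d; minimum DO ≈ 6.52 mg/L

Mixed DO = (28.0×9.42 + 4.99×2.33)/(28.0+4.99) = 275.4/32.99 = 8.348 mg/L.
Mixed L₀ = (28.0×4.17 + 4.99×180)/(32.99) = 1015/32.99 = 30.77 mg/L.
Initial deficit D₀ = C_s − DO₀ = 9.95 − 8.348 = 1.602 mg/L.
t_c = (1/0.9400) ln[(1.10/0.160)(1 − 1.602×0.9400/(0.160×30.77))] = 1.064 × ln(4.771) = 1.662 d.
D_c = (0.160/1.10) × 30.77 × e^(−0.160×1.662) = 0.1455 × 30.77 × 0.7665 = 3.430 mg/L.
Minimum DO = 9.95 − 3.430 = 6.520 mg/L.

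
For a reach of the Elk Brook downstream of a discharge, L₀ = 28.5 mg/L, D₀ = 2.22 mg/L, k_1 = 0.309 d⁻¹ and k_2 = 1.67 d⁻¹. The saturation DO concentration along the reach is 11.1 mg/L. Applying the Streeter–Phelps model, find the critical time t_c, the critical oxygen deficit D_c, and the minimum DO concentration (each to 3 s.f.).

t_c ≈ 0.931 d; D_c ≈ 3.96 mg/L; min DO ≈ 7.14 mg/L

At the critical point dD/dt = 0, so k_1 L₀ e^(−k_1 t) = k_2 D. Substituting D(t) from the Streeter–Phelps equation and solving for t gives
t_c = ln[(k_2/k_1)(1 − D₀(k_2−k_1)/(k_1 L₀))] / (k_2−k_1).
Here k_2−k_1 = 1.361 d⁻¹ and 1 − D₀(k_2−k_1)/(k_1 L₀) = 1 − 2.22×1.361/(0.309×28.5) = 0.6569, so
t_c = ln(5.405 × 0.6569) / 1.361 = 1.267 / 1.361 = 0.9310 d.
D_c = (k_1/k_2) L₀ e^(−k_1 t_c) = (0.309/1.67) × 28.5 × e^(−0.309×0.9310) = 0.1850 × 28.5 × 0.7500 = 3.955 mg/L.
Minimum DO = C_s − D_c = 11.1 − 3.955 = 7.145 mg/L.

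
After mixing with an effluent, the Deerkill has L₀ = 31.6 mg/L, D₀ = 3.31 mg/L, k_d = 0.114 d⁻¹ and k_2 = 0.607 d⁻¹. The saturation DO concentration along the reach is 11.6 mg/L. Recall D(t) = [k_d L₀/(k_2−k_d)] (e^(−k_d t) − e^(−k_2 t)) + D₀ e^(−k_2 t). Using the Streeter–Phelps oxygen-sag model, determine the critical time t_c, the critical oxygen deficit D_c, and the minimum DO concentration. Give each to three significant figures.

At the critical point dD/dt = 0, so k_d L₀ e^(−k_d t) = k_2 D. Substituting D(t) from the Streeter–Phelps equation and solving for t gives
t_c = ln[(k_2/k_d)(1 − D₀(k_2−k_d)/(k_d L₀))] / (k_2−k_d).
Here k_2−k_d = 0.4930 d⁻¹ and 1 − D₀(k_2−k_d)/(k_d L₀) = 1 − 3.31×0.4930/(0.114×31.6) = 0.5470, so
t_c = ln(5.325 × 0.5470) / 0.4930 = 1.069 / 0.4930 = 2.168 d.
D_c = (k_d/k_2) L₀ e^(−k_d t_c) = (0.114/0.607) × 31.6 × e^(−0.114×2.168) = 0.1878 × 31.6 × 0.7810 = 4.635 mg/L.
Minimum DO = C_s − D_c = 11.6 − 4.635 = 6.965 mg/L.

t_c ≈ 2.17 d; D_c ≈ 4.63 mg/L; min DO ≈ 6.97 mg/L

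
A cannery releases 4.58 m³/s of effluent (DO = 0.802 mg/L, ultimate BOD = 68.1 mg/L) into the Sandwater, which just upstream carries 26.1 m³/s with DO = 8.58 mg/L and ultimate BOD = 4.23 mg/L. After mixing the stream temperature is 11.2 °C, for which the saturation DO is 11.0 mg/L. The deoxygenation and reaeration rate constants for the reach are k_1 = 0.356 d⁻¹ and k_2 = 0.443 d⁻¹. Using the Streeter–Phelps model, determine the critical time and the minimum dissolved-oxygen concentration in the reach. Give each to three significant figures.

Mixed DO = (26.1×8.58 + 4.58×0.802)/(26.1+4.58) = 227.6/30.68 = 7.419 mg/L.
Mixed L₀ = (26.1×4.23 + 4.58×68.1)/(30.68) = 422.3/30.68 = 13.76 mg/L.
Initial deficit D₀ = C_s − DO₀ = 11.0 − 7.419 = 3.581 mg/L.
t_c = (1/0.08700) ln[(0.443/0.356)(1 − 3.581×0.08700/(0.356×13.76))] = 11.49 × ln(1.165) = 1.758 d.
D_c = (0.356/0.443) × 13.76 × e^(−0.356×1.758) = 0.8036 × 13.76 × 0.5348 = 5.916 mg/L.
Minimum DO = 11.0 − 5.916 = 5.084 mg/L.

t_c ≈ 1.76 d; minimum DO ≈ 5.08 mg/L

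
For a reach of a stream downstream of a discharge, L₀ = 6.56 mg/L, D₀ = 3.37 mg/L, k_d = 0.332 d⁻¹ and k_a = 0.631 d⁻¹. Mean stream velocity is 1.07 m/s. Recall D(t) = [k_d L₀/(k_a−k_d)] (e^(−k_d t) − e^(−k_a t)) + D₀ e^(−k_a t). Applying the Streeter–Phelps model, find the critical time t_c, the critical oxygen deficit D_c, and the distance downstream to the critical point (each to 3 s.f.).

With k_a/k_d = 1.901 and 1 − D₀(k_a−k_d)/(k_d L₀) = 0.5373,
t_c = ln(1.901 × 0.5373) / (0.631 − 0.332) = ln(1.021) / 0.2990 = 0.02105/0.2990 = 0.07041 d.
D_c = (k_d/k_a) L₀ e^(−k_d t_c) = (0.332/0.631) × 6.56 × e^(−0.332×0.07041) = 0.5261 × 6.56 × 0.9769 = 3.372 mg/L.
x_c = v t_c = 1.07 m/s × 0.07041 d × 86400 s/d = 6509 m ≈ 6.51 km.

t_c ≈ 0.0704 d; D_c ≈ 3.37 mg/L; x_c ≈ 6.51 km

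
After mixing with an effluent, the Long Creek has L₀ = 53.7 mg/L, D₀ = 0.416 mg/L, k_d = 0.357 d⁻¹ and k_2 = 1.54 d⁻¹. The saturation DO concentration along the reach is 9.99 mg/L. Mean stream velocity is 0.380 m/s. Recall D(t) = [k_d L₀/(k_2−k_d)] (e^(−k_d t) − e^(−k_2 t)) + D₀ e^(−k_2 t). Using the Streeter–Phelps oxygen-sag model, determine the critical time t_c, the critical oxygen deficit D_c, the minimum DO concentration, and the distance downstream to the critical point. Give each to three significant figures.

With k_2/k_d = 4.314 and 1 − D₀(k_2−k_d)/(k_d L₀) = 0.9743,
t_c = ln(4.314 × 0.9743) / (1.54 − 0.357) = ln(4.203) / 1.183 = 1.436/1.183 = 1.214 d.
D_c = (k_d/k_2) L₀ e^(−k_d t_c) = (0.357/1.54) × 53.7 × e^(−0.357×1.214) = 0.2318 × 53.7 × 0.6484 = 8.071 mg/L.
Minimum DO = C_s − D_c = 9.99 − 8.071 = 1.919 mg/L.
x_c = v t_c = 0.380 m/s × 1.214 d × 86400 s/d = 39850 m ≈ 39.8 km.

t_c ≈ 1.21 d; D_c ≈ 8.07 mg/L; min DO ≈ 1.92 mg/L; x_c ≈ 39.8 km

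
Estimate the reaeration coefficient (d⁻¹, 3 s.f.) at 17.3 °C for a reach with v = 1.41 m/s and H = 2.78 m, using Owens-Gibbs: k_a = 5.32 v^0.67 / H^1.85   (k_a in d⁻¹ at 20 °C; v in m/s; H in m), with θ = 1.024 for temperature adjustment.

k_a ≈ 0.948 d⁻¹

k_a(20) = 5.32 × 1.41^0.67 / 2.78^1.85 = 5.32 × 1.259 / 6.630 = 1.010 d⁻¹.
k_a(17.3) = 1.010 × 1.024^(17.3−20) = 1.010 × 0.9380 = 0.9475 d⁻¹.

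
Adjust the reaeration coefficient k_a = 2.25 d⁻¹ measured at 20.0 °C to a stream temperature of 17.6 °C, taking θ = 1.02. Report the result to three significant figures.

k_a(T₂) = k_a(T₁) · θ^(T₂−T₁) = 2.25 × 1.02^(17.6−20.0)
= 2.25 × 1.02^-2.40 = 2.25 × 0.9536 = 2.146 d⁻¹.

k_a ≈ 2.15 d⁻¹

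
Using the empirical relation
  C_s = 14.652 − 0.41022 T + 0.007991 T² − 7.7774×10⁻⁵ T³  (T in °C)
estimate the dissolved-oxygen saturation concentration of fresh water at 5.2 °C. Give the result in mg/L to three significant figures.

C_s = 14.652 − 0.41022×5.2 + 0.007991×5.2² − 7.7774×10⁻⁵×5.2³ = 12.72 mg/L.

C_s ≈ 12.7 mg/L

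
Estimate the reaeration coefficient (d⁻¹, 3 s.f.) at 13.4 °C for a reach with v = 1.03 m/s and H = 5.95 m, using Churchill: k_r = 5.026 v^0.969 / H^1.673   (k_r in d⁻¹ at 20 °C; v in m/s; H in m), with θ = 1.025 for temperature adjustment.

k_r ≈ 0.222 d⁻¹

k_r(20) = 5.026 × 1.03^0.969 / 5.95^1.673 = 5.026 × 1.029 / 19.76 = 0.2618 d⁻¹.
k_r(13.4) = 0.2618 × 1.025^(13.4−20) = 0.2618 × 0.8496 = 0.2224 d⁻¹.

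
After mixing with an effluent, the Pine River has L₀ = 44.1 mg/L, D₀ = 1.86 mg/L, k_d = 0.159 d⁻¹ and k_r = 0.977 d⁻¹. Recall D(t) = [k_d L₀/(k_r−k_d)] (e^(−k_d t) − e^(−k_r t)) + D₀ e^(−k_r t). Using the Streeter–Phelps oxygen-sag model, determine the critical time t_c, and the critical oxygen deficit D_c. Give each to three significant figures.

At the critical point dD/dt = 0, so k_d L₀ e^(−k_d t) = k_r D. Substituting D(t) from the Streeter–Phelps equation and solving for t gives
t_c = ln[(k_r/k_d)(1 − D₀(k_r−k_d)/(k_d L₀))] / (k_r−k_d).
Here k_r−k_d = 0.8180 d⁻¹ and 1 − D₀(k_r−k_d)/(k_d L₀) = 1 − 1.86×0.8180/(0.159×44.1) = 0.7830, so
t_c = ln(6.145 × 0.7830) / 0.8180 = 1.571 / 0.8180 = 1.921 d.
D_c = (k_d/k_r) L₀ e^(−k_d t_c) = (0.159/0.977) × 44.1 × e^(−0.159×1.921) = 0.1627 × 44.1 × 0.7369 = 5.288 mg/L.

t_c ≈ 1.92 d; D_c ≈ 5.29 mg/L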